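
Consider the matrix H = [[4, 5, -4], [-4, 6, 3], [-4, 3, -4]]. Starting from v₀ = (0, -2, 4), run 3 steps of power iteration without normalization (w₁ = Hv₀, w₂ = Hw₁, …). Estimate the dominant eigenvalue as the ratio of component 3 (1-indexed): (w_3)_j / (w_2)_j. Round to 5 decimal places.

λ ≈ -3.07292

w1 = Hv₀ = (4·0 + 5·(-2) + (-4)·4; (-4)·0 + 6·(-2) + 3·4; (-4)·0 + 3·(-2) + (-4)·4) = (-26, 0, -22)
w2 = Hw1 = (4·(-26) + 5·0 + (-4)·(-22); (-4)·(-26) + 6·0 + 3·(-22); (-4)·(-26) + 3·0 + (-4)·(-22)) = (-16, 38, 192)
w3 = Hw2 = (-642, 868, -590)
Ratio at component: -590 / 192 = -3.07292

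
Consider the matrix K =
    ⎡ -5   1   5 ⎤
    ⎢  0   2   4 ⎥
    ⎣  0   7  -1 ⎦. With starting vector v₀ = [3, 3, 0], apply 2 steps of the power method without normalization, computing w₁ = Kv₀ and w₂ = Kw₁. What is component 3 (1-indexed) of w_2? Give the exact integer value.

w1 = Kv₀ = (-12, 6, 21)
w2 = Kw1 = (171, 96, 21)
The requested component of w2 is 21.

21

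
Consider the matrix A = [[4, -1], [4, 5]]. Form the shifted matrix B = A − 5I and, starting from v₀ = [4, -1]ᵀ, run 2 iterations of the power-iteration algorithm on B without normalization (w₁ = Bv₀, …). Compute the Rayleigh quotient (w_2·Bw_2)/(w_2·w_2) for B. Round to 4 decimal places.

B = A − 5I has rows (-1, -1); (4, 0)
w1 = Bv₀ = ((-1)·4 + (-1)·(-1); 4·4 + 0·(-1)) = (-3, 16)
w2 = Bw1 = ((-1)·(-3) + (-1)·16; 4·(-3) + 0·16) = (-13, -12)
Bw2 = (25, -52)
w2·Bw2 = 299; w2·w2 = 313; μ ≈ 299/313 = 0.9553

0.9553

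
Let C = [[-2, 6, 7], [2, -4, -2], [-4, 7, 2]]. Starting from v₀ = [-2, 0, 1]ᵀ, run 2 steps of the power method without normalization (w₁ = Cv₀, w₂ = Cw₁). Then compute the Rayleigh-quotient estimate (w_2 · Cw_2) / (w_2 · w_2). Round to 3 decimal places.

w1 = Cv₀ = (11, -6, 10)
w2 = Cw1 = (12, 26, -66)
Cw2 = (-330, 52, 2)
w2·Cw2 = 12·(-330) + 26·52 + (-66)·2 = -2740; w2·w2 = 12·12 + 26·26 + (-66)·(-66) = 5176
λ ≈ -2740/5176 = -0.529

-0.529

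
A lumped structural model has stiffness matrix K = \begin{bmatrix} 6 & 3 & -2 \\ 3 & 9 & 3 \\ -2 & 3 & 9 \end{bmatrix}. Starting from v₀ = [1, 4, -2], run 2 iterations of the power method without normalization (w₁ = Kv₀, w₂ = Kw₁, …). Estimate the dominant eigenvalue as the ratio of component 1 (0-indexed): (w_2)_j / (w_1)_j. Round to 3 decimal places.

λ ≈ 10.273

w1 = Kv₀ = (6·1 + 3·4 + (-2)·(-2); 3·1 + 9·4 + 3·(-2); (-2)·1 + 3·4 + 9·(-2)) = (22, 33, -8)
w2 = Kw1 = (6·22 + 3·33 + (-2)·(-8); 3·22 + 9·33 + 3·(-8); (-2)·22 + 3·33 + 9·(-8)) = (247, 339, -17)
Ratio at component: 339 / 33 = 10.273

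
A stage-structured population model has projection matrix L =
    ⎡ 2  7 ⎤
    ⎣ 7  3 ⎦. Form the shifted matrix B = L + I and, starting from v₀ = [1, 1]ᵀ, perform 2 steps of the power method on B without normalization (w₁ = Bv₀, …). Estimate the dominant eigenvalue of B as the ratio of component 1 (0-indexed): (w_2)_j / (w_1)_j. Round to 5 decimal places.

B = L + I has rows (3, 7); (7, 4)
w1 = Bv₀ = (3·1 + 7·1; 7·1 + 4·1) = (10, 11)
w2 = Bw1 = (3·10 + 7·11; 7·10 + 4·11) = (107, 114)
Ratio: 114/11 = 10.36364

10.36364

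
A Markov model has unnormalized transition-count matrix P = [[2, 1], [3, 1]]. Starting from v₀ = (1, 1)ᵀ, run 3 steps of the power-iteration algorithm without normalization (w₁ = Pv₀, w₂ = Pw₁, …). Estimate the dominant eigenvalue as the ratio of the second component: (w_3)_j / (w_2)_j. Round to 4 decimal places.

w1 = Pv₀ = (3, 4)
w2 = Pw1 = (10, 13)
w3 = Pw2 = (33, 43)
Ratio at component: 43 / 13 = 3.3077

λ ≈ 3.3077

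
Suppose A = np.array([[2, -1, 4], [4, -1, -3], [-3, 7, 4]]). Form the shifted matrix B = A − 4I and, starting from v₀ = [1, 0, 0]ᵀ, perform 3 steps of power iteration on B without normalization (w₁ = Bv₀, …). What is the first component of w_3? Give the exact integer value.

B = A − 4I has rows (-2, -1, 4); (4, -5, -3); (-3, 7, 0)
w1 = Bv₀ = ((-2)·1 + (-1)·0 + 4·0; 4·1 + (-5)·0 + (-3)·0; (-3)·1 + 7·0 + 0·0) = (-2, 4, -3)
w2 = Bw1 = ((-2)·(-2) + (-1)·4 + 4·(-3); 4·(-2) + (-5)·4 + (-3)·(-3); (-3)·(-2) + 7·4 + 0·(-3)) = (-12, -19, 34)
w3 = Bw2 = (179, -55, -97)
Requested component of w3: 179

179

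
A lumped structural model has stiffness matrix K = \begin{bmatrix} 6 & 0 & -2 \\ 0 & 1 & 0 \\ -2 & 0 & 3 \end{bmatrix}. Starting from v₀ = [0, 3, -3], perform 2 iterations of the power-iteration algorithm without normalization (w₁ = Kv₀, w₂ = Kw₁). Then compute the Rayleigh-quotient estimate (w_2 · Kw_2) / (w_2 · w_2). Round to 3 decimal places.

6.858

w1 = Kv₀ = (6·0 + 0·3 + (-2)·(-3); 0·0 + 1·3 + 0·(-3); (-2)·0 + 0·3 + 3·(-3)) = (6, 3, -9)
w2 = Kw1 = (6·6 + 0·3 + (-2)·(-9); 0·6 + 1·3 + 0·(-9); (-2)·6 + 0·3 + 3·(-9)) = (54, 3, -39)
Kw2 = (402, 3, -225)
w2·Kw2 = 54·402 + 3·3 + (-39)·(-225) = 30492; w2·w2 = 54·54 + 3·3 + (-39)·(-39) = 4446
λ ≈ 30492/4446 = 6.858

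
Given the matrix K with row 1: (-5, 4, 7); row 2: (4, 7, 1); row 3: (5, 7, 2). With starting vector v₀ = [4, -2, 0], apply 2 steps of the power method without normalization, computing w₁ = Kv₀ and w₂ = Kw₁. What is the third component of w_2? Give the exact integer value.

w1 = Kv₀ = (-28, 2, 6)
w2 = Kw1 = (190, -92, -114)
The requested component of w2 is -114.

-114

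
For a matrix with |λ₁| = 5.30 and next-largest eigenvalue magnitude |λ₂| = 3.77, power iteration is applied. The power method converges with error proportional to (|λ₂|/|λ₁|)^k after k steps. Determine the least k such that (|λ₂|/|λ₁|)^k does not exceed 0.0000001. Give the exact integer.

48

|λ₂/λ₁| = 3.77/5.30 = 0.71132
Need k ≥ ln(0.0000001) / ln(0.71132) = -16.1181 / -0.3406 ≈ 47.318
Smallest integer k satisfying the bound: 48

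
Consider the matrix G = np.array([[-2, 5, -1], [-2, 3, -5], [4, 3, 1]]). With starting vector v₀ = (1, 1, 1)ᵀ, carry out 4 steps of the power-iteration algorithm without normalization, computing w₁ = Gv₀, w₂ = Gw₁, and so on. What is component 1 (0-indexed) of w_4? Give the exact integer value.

w1 = Gv₀ = ((-2)·1 + 5·1 + (-1)·1; (-2)·1 + 3·1 + (-5)·1; 4·1 + 3·1 + 1·1) = (2, -4, 8)
w2 = Gw1 = ((-2)·2 + 5·(-4) + (-1)·8; (-2)·2 + 3·(-4) + (-5)·8; 4·2 + 3·(-4) + 1·8) = (-32, -56, 4)
w3 = Gw2 = (-220, -124, -292)
w4 = Gw3 = (112, 1528, -1544)
The requested component of w4 is 1528.

1528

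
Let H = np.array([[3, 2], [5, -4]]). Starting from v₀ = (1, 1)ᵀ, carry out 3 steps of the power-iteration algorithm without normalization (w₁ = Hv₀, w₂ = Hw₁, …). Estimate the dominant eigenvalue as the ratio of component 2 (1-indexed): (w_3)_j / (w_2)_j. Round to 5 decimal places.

w1 = Hv₀ = (3·1 + 2·1; 5·1 + (-4)·1) = (5, 1)
w2 = Hw1 = (3·5 + 2·1; 5·5 + (-4)·1) = (17, 21)
w3 = Hw2 = (93, 1)
Ratio at component: 1 / 21 = 0.04762

0.04762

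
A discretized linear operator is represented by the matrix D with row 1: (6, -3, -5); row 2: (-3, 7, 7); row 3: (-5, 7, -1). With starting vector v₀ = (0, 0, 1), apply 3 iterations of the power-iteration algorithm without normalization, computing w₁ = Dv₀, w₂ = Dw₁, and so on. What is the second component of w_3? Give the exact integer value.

w1 = Dv₀ = (-5, 7, -1)
w2 = Dw1 = (-46, 57, 75)
w3 = Dw2 = (-822, 1062, 554)
The requested component of w3 is 1062.

1062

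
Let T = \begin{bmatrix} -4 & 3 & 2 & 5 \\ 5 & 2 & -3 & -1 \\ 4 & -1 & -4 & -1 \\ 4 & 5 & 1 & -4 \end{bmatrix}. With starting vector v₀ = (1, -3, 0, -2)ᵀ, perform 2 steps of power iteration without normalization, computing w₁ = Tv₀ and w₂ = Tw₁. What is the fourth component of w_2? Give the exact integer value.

-66

w1 = Tv₀ = ((-4)·1 + 3·(-3) + 2·0 + 5·(-2); 5·1 + 2·(-3) + (-3)·0 + (-1)·(-2); 4·1 + (-1)·(-3) + (-4)·0 + (-1)·(-2); 4·1 + 5·(-3) + 1·0 + (-4)·(-2)) = (-23, 1, 9, -3)
w2 = Tw1 = ((-4)·(-23) + 3·1 + 2·9 + 5·(-3); 5·(-23) + 2·1 + (-3)·9 + (-1)·(-3); 4·(-23) + (-1)·1 + (-4)·9 + (-1)·(-3); 4·(-23) + 5·1 + 1·9 + (-4)·(-3)) = (98, -137, -126, -66)
The requested component of w2 is -66.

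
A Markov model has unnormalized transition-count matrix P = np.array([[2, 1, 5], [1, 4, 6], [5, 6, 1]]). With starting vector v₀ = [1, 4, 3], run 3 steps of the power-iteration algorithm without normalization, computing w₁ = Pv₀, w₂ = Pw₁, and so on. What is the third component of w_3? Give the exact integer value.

w1 = Pv₀ = (21, 35, 32)
w2 = Pw1 = (237, 353, 347)
w3 = Pw2 = (2562, 3731, 3650)
The requested component of w3 is 3650.

3650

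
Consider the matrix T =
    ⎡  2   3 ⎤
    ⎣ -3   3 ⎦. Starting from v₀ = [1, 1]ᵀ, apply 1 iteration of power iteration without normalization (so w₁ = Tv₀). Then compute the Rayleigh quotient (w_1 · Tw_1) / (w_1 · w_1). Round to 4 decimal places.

w1 = Tv₀ = (5, 0)
Tw1 = (10, -15)
w1·Tw1 = 5·10 + 0·(-15) = 50; w1·w1 = 5·5 + 0·0 = 25
λ ≈ 50/25 = 2.0000

λ ≈ 2.0000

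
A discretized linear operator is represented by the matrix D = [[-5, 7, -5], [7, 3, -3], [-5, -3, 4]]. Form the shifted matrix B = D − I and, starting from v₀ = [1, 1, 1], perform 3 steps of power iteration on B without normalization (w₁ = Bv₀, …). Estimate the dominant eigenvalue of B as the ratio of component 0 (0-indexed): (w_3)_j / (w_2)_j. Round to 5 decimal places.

B = D − I has rows (-6, 7, -5); (7, 2, -3); (-5, -3, 3)
w1 = Bv₀ = (-4, 6, -5)
w2 = Bw1 = (91, -1, -13)
w3 = Bw2 = (-488, 674, -491)
Ratio: -488/91 = -5.36264

μ ≈ -5.36264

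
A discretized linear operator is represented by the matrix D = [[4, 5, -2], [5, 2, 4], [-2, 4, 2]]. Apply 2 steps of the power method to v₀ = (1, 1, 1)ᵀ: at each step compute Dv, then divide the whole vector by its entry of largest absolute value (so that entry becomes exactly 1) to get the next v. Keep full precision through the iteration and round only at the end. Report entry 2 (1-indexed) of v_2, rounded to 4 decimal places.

Dv0 = (7.00000, 11.00000, 4.00000); divide by 11.00000 → v1 = (0.63636, 1.00000, 0.36364)
Dv1 = (6.81818, 6.63636, 3.45455); divide by 6.81818 → v2 = (1.00000, 0.97333, 0.50667)
Requested entry of v2: 73/75 = 0.9733

0.9733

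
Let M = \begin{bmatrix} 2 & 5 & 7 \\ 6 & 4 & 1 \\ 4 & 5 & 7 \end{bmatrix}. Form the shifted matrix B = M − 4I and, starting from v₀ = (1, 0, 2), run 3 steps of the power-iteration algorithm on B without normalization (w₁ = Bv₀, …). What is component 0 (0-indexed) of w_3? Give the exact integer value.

1064

B = M − 4I has rows (-2, 5, 7); (6, 0, 1); (4, 5, 3)
w1 = Bv₀ = (12, 8, 10)
w2 = Bw1 = (86, 82, 118)
w3 = Bw2 = (1064, 634, 1108)
Requested component of w3: 1064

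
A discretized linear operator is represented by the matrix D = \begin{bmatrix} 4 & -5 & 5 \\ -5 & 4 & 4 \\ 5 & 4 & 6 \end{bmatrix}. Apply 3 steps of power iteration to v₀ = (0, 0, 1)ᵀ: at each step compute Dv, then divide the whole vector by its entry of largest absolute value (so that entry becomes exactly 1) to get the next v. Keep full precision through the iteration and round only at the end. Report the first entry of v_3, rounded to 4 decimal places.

Dv0 = (5.00000, 4.00000, 6.00000); divide by 6.00000 → v1 = (0.83333, 0.66667, 1.00000)
Dv1 = (5.00000, 2.50000, 12.83333); divide by 12.83333 → v2 = (0.38961, 0.19481, 1.00000)
Dv2 = (5.58442, 2.83117, 8.72727); divide by 8.72727 → v3 = (0.63988, 0.32440, 1.00000)
Requested entry of v3: 430/672 = 0.6399

0.6399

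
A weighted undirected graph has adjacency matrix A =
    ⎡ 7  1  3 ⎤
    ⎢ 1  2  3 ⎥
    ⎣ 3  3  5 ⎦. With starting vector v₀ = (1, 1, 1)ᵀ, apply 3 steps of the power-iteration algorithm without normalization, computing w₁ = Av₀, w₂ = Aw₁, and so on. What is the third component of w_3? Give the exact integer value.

w1 = Av₀ = (7·1 + 1·1 + 3·1; 1·1 + 2·1 + 3·1; 3·1 + 3·1 + 5·1) = (11, 6, 11)
w2 = Aw1 = (7·11 + 1·6 + 3·11; 1·11 + 2·6 + 3·11; 3·11 + 3·6 + 5·11) = (116, 56, 106)
w3 = Aw2 = (1186, 546, 1046)
The requested component of w3 is 1046.

1046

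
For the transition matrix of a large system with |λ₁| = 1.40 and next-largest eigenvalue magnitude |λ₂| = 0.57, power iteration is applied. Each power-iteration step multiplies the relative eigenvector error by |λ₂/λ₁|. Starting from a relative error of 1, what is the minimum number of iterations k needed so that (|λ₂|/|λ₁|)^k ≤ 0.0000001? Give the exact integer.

|λ₂/λ₁| = 0.57/1.40 = 0.40714
Need k ≥ ln(0.0000001) / ln(0.40714) = -16.1181 / -0.8986 ≈ 17.937
Smallest integer k satisfying the bound: 18

18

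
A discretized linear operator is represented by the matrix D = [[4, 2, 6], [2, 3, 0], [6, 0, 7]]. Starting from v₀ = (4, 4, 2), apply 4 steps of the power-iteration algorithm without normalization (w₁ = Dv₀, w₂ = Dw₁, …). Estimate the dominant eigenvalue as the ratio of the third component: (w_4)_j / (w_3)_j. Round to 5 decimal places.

11.93055

w1 = Dv₀ = (4·4 + 2·4 + 6·2; 2·4 + 3·4 + 0·2; 6·4 + 0·4 + 7·2) = (36, 20, 38)
w2 = Dw1 = (4·36 + 2·20 + 6·38; 2·36 + 3·20 + 0·38; 6·36 + 0·20 + 7·38) = (412, 132, 482)
w3 = Dw2 = (4804, 1220, 5846)
w4 = Dw3 = (56732, 13268, 69746)
Ratio at component: 69746 / 5846 = 11.93055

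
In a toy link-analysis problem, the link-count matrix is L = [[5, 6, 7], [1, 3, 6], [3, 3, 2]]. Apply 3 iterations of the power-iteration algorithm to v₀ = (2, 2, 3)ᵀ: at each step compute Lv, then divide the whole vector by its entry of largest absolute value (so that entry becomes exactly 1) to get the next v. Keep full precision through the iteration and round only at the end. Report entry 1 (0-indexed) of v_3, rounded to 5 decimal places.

Lv0 = (43.000000, 26.000000, 18.000000); divide by 43.000000 → v1 = (1.000000, 0.604651, 0.418605)
Lv1 = (11.558140, 5.325581, 5.651163); divide by 11.558140 → v2 = (1.000000, 0.460765, 0.488934)
Lv2 = (11.187123, 5.315895, 5.360161); divide by 11.187123 → v3 = (1.000000, 0.475180, 0.479137)
Requested entry of v3: 2642/5560 = 0.47518

0.47518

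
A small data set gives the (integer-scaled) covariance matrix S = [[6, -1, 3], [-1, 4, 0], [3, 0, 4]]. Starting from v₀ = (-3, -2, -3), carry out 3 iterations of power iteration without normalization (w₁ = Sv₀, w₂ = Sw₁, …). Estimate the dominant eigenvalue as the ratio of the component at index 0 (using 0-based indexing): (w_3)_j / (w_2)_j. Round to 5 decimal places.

λ ≈ 8.31731

w1 = Sv₀ = (-25, -5, -21)
w2 = Sw1 = (-208, 5, -159)
w3 = Sw2 = (-1730, 228, -1260)
Ratio at component: -1730 / -208 = 8.31731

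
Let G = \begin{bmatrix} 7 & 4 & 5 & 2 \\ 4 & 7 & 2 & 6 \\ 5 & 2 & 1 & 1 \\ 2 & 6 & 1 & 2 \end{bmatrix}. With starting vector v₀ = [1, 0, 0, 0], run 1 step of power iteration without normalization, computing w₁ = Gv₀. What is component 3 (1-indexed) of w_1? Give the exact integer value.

5

w1 = Gv₀ = (7, 4, 5, 2)
The requested component of w1 is 5.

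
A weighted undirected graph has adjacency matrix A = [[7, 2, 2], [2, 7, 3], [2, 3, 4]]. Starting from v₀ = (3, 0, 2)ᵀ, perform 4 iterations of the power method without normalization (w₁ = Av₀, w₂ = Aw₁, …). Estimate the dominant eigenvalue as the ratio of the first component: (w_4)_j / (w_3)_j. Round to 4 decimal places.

λ ≈ 10.2917

w1 = Av₀ = (7·3 + 2·0 + 2·2; 2·3 + 7·0 + 3·2; 2·3 + 3·0 + 4·2) = (25, 12, 14)
w2 = Aw1 = (7·25 + 2·12 + 2·14; 2·25 + 7·12 + 3·14; 2·25 + 3·12 + 4·14) = (227, 176, 142)
w3 = Aw2 = (2225, 2112, 1550)
w4 = Aw3 = (22899, 23884, 16986)
Ratio at component: 22899 / 2225 = 10.2917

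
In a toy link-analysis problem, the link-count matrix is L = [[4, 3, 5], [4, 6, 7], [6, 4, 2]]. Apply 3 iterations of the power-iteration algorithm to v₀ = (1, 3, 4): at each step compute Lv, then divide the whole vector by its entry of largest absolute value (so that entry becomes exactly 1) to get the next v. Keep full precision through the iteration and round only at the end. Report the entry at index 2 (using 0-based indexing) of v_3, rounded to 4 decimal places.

0.6871

Lv0 = (33.00000, 50.00000, 26.00000); divide by 50.00000 → v1 = (0.66000, 1.00000, 0.52000)
Lv1 = (8.24000, 12.28000, 9.00000); divide by 12.28000 → v2 = (0.67101, 1.00000, 0.73290)
Lv2 = (9.34853, 13.81433, 9.49186); divide by 13.81433 → v3 = (0.67673, 1.00000, 0.68710)
Requested entry of v3: 5828/8482 = 0.6871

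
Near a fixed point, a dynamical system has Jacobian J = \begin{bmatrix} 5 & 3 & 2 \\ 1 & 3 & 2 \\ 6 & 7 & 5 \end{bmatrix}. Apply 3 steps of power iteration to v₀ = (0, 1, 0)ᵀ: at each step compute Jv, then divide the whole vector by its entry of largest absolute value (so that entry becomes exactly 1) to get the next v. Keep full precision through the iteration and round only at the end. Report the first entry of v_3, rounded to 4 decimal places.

0.5333

Jv0 = (3.00000, 3.00000, 7.00000); divide by 7.00000 → v1 = (0.42857, 0.42857, 1.00000)
Jv1 = (5.42857, 3.71429, 10.57143); divide by 10.57143 → v2 = (0.51351, 0.35135, 1.00000)
Jv2 = (5.62162, 3.56757, 10.54054); divide by 10.54054 → v3 = (0.53333, 0.33846, 1.00000)
Requested entry of v3: 416/780 = 0.5333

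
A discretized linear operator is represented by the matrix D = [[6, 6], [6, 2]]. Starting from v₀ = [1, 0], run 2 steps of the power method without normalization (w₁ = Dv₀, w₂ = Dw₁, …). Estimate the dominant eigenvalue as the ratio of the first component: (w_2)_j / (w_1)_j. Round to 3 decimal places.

λ ≈ 12.000

w1 = Dv₀ = (6·1 + 6·0; 6·1 + 2·0) = (6, 6)
w2 = Dw1 = (6·6 + 6·6; 6·6 + 2·6) = (72, 48)
Ratio at component: 72 / 6 = 12.000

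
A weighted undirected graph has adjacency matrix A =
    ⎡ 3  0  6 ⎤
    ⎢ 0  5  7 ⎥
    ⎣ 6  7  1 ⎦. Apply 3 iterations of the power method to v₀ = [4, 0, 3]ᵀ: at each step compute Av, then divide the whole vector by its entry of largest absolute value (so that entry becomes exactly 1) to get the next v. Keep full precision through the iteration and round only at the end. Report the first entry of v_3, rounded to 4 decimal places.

Av0 = (30.00000, 21.00000, 27.00000); divide by 30.00000 → v1 = (1.00000, 0.70000, 0.90000)
Av1 = (8.40000, 9.80000, 11.80000); divide by 11.80000 → v2 = (0.71186, 0.83051, 1.00000)
Av2 = (8.13559, 11.15254, 11.08475); divide by 11.15254 → v3 = (0.72948, 1.00000, 0.99392)
Requested entry of v3: 2880/3948 = 0.7295

0.7295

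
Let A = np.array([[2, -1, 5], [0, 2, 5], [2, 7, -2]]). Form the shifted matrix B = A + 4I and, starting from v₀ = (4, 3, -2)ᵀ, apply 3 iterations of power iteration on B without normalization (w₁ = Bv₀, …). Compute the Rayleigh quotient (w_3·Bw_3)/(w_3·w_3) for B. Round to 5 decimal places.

B = A + 4I has rows (6, -1, 5); (0, 6, 5); (2, 7, 2)
w1 = Bv₀ = (6·4 + (-1)·3 + 5·(-2); 0·4 + 6·3 + 5·(-2); 2·4 + 7·3 + 2·(-2)) = (11, 8, 25)
w2 = Bw1 = (6·11 + (-1)·8 + 5·25; 0·11 + 6·8 + 5·25; 2·11 + 7·8 + 2·25) = (183, 173, 128)
w3 = Bw2 = (1565, 1678, 1833)
Bw3 = (16877, 19233, 18542)
w3·Bw3 = 92672965; w3·w3 = 8624798; μ ≈ 92672965/8624798 = 10.74494

μ ≈ 10.74494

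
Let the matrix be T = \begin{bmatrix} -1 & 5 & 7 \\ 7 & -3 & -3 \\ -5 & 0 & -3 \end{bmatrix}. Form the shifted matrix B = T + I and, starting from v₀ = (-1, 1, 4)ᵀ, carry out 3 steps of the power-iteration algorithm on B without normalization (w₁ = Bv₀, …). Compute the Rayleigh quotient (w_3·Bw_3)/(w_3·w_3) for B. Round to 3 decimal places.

B = T + I has rows (0, 5, 7); (7, -2, -3); (-5, 0, -2)
w1 = Bv₀ = (0·(-1) + 5·1 + 7·4; 7·(-1) + (-2)·1 + (-3)·4; (-5)·(-1) + 0·1 + (-2)·4) = (33, -21, -3)
w2 = Bw1 = (0·33 + 5·(-21) + 7·(-3); 7·33 + (-2)·(-21) + (-3)·(-3); (-5)·33 + 0·(-21) + (-2)·(-3)) = (-126, 282, -159)
w3 = Bw2 = (297, -969, 948)
Bw3 = (1791, 1173, -3381)
w3·Bw3 = -3809898; w3·w3 = 1925874; μ ≈ -3809898/1925874 = -1.978

-1.978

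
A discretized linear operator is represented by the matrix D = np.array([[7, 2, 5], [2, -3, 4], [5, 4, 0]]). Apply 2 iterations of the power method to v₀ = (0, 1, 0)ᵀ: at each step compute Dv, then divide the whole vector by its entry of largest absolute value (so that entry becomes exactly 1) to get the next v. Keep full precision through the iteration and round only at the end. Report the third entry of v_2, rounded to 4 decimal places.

Dv0 = (2.00000, -3.00000, 4.00000); divide by 4.00000 → v1 = (0.50000, -0.75000, 1.00000)
Dv1 = (7.00000, 7.25000, -0.50000); divide by 7.25000 → v2 = (0.96552, 1.00000, -0.06897)
Requested entry of v2: -2/29 = -0.0690

-0.0690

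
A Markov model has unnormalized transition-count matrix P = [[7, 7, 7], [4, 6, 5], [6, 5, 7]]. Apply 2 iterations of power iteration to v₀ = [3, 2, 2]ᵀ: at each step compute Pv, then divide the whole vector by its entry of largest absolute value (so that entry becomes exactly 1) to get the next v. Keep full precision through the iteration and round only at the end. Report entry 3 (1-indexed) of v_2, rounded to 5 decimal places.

Pv0 = (49.000000, 34.000000, 42.000000); divide by 49.000000 → v1 = (1.000000, 0.693878, 0.857143)
Pv1 = (17.857143, 12.448980, 15.469388); divide by 17.857143 → v2 = (1.000000, 0.697143, 0.866286)
Requested entry of v2: 758/875 = 0.86629

0.86629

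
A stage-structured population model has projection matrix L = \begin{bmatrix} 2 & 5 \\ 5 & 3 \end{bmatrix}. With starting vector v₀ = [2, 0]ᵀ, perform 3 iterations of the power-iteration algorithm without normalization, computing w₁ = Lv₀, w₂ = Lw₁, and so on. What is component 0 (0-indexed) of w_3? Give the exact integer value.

366

w1 = Lv₀ = (2·2 + 5·0; 5·2 + 3·0) = (4, 10)
w2 = Lw1 = (2·4 + 5·10; 5·4 + 3·10) = (58, 50)
w3 = Lw2 = (366, 440)
The requested component of w3 is 366.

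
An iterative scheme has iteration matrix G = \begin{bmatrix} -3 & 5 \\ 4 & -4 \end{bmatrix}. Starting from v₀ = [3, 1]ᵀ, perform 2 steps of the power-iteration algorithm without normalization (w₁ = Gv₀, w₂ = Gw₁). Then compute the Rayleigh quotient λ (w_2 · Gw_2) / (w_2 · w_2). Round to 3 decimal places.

λ ≈ -7.946

w1 = Gv₀ = (-4, 8)
w2 = Gw1 = (52, -48)
Gw2 = (-396, 400)
w2·Gw2 = 52·(-396) + (-48)·400 = -39792; w2·w2 = 52·52 + (-48)·(-48) = 5008
λ ≈ -39792/5008 = -7.946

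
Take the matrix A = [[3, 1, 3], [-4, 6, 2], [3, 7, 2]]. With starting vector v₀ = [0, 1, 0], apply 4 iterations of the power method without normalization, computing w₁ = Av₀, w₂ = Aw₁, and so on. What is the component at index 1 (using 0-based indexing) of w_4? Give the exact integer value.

w1 = Av₀ = (1, 6, 7)
w2 = Aw1 = (30, 46, 59)
w3 = Aw2 = (313, 274, 530)
w4 = Aw3 = (2803, 1452, 3917)
The requested component of w4 is 1452.

1452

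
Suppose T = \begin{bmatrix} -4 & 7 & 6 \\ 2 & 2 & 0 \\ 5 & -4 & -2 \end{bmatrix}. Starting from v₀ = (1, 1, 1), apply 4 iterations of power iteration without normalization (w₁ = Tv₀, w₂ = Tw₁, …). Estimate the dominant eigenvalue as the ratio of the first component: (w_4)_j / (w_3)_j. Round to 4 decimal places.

w1 = Tv₀ = ((-4)·1 + 7·1 + 6·1; 2·1 + 2·1 + 0·1; 5·1 + (-4)·1 + (-2)·1) = (9, 4, -1)
w2 = Tw1 = ((-4)·9 + 7·4 + 6·(-1); 2·9 + 2·4 + 0·(-1); 5·9 + (-4)·4 + (-2)·(-1)) = (-14, 26, 31)
w3 = Tw2 = (424, 24, -236)
w4 = Tw3 = (-2944, 896, 2496)
Ratio at component: -2944 / 424 = -6.9434

-6.9434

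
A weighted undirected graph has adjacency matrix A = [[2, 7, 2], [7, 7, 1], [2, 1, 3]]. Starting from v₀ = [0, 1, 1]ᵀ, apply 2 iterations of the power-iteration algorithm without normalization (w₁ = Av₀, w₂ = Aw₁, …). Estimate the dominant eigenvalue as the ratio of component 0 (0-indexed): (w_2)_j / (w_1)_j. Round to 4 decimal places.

9.1111

w1 = Av₀ = (2·0 + 7·1 + 2·1; 7·0 + 7·1 + 1·1; 2·0 + 1·1 + 3·1) = (9, 8, 4)
w2 = Aw1 = (2·9 + 7·8 + 2·4; 7·9 + 7·8 + 1·4; 2·9 + 1·8 + 3·4) = (82, 123, 38)
Ratio at component: 82 / 9 = 9.1111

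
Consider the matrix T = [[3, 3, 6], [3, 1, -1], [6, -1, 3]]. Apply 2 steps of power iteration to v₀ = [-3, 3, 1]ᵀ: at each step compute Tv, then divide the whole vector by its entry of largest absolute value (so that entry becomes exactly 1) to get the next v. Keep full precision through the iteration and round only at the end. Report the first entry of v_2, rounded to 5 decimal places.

1.00000

Tv0 = (6.000000, -7.000000, -18.000000); divide by -18.000000 → v1 = (-0.333333, 0.388889, 1.000000)
Tv1 = (6.166667, -1.611111, 0.611111); divide by 6.166667 → v2 = (1.000000, -0.261261, 0.099099)
Requested entry of v2: -111/-111 = 1.00000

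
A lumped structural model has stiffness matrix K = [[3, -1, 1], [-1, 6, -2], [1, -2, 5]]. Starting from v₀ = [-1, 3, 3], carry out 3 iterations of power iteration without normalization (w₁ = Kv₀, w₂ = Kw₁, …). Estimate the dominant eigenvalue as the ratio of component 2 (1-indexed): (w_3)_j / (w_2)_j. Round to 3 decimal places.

5.877

w1 = Kv₀ = (-3, 13, 8)
w2 = Kw1 = (-14, 65, 11)
w3 = Kw2 = (-96, 382, -89)
Ratio at component: 382 / 65 = 5.877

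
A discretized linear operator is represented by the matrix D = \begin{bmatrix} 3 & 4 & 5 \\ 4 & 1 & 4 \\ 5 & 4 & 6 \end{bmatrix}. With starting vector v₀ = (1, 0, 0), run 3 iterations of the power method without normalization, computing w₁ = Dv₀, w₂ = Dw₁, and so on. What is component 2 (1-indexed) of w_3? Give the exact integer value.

480

w1 = Dv₀ = (3·1 + 4·0 + 5·0; 4·1 + 1·0 + 4·0; 5·1 + 4·0 + 6·0) = (3, 4, 5)
w2 = Dw1 = (3·3 + 4·4 + 5·5; 4·3 + 1·4 + 4·5; 5·3 + 4·4 + 6·5) = (50, 36, 61)
w3 = Dw2 = (599, 480, 760)
The requested component of w3 is 480.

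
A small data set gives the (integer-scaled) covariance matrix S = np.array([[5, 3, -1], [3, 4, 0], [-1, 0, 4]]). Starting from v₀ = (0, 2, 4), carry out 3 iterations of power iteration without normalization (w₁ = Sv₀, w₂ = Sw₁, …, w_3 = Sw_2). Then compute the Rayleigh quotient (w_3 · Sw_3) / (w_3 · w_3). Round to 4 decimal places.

w1 = Sv₀ = (5·0 + 3·2 + (-1)·4; 3·0 + 4·2 + 0·4; (-1)·0 + 0·2 + 4·4) = (2, 8, 16)
w2 = Sw1 = (5·2 + 3·8 + (-1)·16; 3·2 + 4·8 + 0·16; (-1)·2 + 0·8 + 4·16) = (18, 38, 62)
w3 = Sw2 = (142, 206, 230)
Sw3 = (1098, 1250, 778)
w3·Sw3 = 142·1098 + 206·1250 + 230·778 = 592356; w3·w3 = 142·142 + 206·206 + 230·230 = 115500
λ ≈ 592356/115500 = 5.1286

5.1286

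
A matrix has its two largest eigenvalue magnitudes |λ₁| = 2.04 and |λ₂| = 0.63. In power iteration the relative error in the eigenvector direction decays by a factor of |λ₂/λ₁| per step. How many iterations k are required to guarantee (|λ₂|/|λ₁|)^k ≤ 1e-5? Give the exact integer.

10

|λ₂/λ₁| = 0.63/2.04 = 0.30882
Need k ≥ ln(1e-5) / ln(0.30882) = -11.5129 / -1.1750 ≈ 9.798
Smallest integer k satisfying the bound: 10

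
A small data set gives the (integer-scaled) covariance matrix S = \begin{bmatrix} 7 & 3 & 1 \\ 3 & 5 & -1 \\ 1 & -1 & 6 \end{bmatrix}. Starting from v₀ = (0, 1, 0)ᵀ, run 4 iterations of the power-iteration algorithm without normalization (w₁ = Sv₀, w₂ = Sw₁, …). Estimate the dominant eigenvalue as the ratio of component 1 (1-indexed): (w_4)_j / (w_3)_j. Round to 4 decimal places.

w1 = Sv₀ = (7·0 + 3·1 + 1·0; 3·0 + 5·1 + (-1)·0; 1·0 + (-1)·1 + 6·0) = (3, 5, -1)
w2 = Sw1 = (7·3 + 3·5 + 1·(-1); 3·3 + 5·5 + (-1)·(-1); 1·3 + (-1)·5 + 6·(-1)) = (35, 35, -8)
w3 = Sw2 = (342, 288, -48)
w4 = Sw3 = (3210, 2514, -234)
Ratio at component: 3210 / 342 = 9.3860

9.3860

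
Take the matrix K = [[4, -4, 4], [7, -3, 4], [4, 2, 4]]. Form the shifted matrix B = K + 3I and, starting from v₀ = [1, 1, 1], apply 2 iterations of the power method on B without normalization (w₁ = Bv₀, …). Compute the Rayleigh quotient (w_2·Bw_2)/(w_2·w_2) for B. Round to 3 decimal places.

μ ≈ 9.868

B = K + 3I has rows (7, -4, 4); (7, 0, 4); (4, 2, 7)
w1 = Bv₀ = (7·1 + (-4)·1 + 4·1; 7·1 + 0·1 + 4·1; 4·1 + 2·1 + 7·1) = (7, 11, 13)
w2 = Bw1 = (7·7 + (-4)·11 + 4·13; 7·7 + 0·11 + 4·13; 4·7 + 2·11 + 7·13) = (57, 101, 141)
Bw2 = (559, 963, 1417)
w2·Bw2 = 328923; w2·w2 = 33331; μ ≈ 328923/33331 = 9.868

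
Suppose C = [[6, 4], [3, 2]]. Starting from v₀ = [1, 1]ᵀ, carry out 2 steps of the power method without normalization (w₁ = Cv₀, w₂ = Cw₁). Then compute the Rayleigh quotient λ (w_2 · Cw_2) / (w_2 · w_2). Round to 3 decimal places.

λ ≈ 8.000

w1 = Cv₀ = (10, 5)
w2 = Cw1 = (80, 40)
Cw2 = (640, 320)
w2·Cw2 = 80·640 + 40·320 = 64000; w2·w2 = 80·80 + 40·40 = 8000
λ ≈ 64000/8000 = 8.000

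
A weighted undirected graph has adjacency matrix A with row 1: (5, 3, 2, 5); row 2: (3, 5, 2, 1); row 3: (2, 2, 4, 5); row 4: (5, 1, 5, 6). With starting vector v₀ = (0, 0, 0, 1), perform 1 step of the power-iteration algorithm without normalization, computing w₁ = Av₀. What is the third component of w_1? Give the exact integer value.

w1 = Av₀ = (5·0 + 3·0 + 2·0 + 5·1; 3·0 + 5·0 + 2·0 + 1·1; 2·0 + 2·0 + 4·0 + 5·1; 5·0 + 1·0 + 5·0 + 6·1) = (5, 1, 5, 6)
The requested component of w1 is 5.

5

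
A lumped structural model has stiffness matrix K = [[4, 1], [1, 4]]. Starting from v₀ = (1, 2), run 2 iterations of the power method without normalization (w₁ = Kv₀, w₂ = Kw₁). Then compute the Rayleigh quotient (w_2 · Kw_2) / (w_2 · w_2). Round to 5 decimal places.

w1 = Kv₀ = (4·1 + 1·2; 1·1 + 4·2) = (6, 9)
w2 = Kw1 = (4·6 + 1·9; 1·6 + 4·9) = (33, 42)
Kw2 = (174, 201)
w2·Kw2 = 33·174 + 42·201 = 14184; w2·w2 = 33·33 + 42·42 = 2853
λ ≈ 14184/2853 = 4.97161

4.97161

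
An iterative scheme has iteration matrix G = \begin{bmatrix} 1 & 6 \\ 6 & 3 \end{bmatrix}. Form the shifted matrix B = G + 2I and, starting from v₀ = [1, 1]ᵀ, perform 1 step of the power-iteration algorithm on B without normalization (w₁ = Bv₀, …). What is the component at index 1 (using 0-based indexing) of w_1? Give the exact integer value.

B = G + 2I has rows (3, 6); (6, 5)
w1 = Bv₀ = (9, 11)
Requested component of w1: 11

11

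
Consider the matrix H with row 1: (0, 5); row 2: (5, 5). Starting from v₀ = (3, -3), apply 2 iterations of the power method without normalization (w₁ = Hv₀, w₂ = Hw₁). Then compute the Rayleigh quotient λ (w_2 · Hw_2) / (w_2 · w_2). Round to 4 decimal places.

w1 = Hv₀ = (-15, 0)
w2 = Hw1 = (0, -75)
Hw2 = (-375, -375)
w2·Hw2 = 0·(-375) + (-75)·(-375) = 28125; w2·w2 = 0·0 + (-75)·(-75) = 5625
λ ≈ 28125/5625 = 5.0000

5.0000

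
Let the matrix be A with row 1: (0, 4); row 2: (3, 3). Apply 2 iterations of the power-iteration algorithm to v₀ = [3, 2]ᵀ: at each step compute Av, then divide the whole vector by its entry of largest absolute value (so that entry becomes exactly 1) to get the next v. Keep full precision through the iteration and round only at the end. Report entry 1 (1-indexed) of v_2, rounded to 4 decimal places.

0.8696

Av0 = (8.00000, 15.00000); divide by 15.00000 → v1 = (0.53333, 1.00000)
Av1 = (4.00000, 4.60000); divide by 4.60000 → v2 = (0.86957, 1.00000)
Requested entry of v2: 60/69 = 0.8696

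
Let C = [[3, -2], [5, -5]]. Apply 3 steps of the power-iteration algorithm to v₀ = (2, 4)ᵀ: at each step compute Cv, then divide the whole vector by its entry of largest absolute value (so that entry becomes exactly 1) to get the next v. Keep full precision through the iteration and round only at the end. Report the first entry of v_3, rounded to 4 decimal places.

Cv0 = (-2.00000, -10.00000); divide by -10.00000 → v1 = (0.20000, 1.00000)
Cv1 = (-1.40000, -4.00000); divide by -4.00000 → v2 = (0.35000, 1.00000)
Cv2 = (-0.95000, -3.25000); divide by -3.25000 → v3 = (0.29231, 1.00000)
Requested entry of v3: -38/-130 = 0.2923

0.2923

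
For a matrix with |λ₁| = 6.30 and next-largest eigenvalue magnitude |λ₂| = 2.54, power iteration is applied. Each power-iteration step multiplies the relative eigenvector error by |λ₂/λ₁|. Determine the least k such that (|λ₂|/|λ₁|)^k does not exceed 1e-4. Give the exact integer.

|λ₂/λ₁| = 2.54/6.30 = 0.40317
Need k ≥ ln(1e-4) / ln(0.40317) = -9.2103 / -0.9084 ≈ 10.139
Smallest integer k satisfying the bound: 11

11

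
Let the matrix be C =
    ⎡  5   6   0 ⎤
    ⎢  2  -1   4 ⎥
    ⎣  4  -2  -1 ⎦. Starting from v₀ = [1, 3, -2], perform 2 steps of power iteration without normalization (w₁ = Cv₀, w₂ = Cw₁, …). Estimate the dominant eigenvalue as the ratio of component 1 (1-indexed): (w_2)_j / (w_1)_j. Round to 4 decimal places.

w1 = Cv₀ = (5·1 + 6·3 + 0·(-2); 2·1 + (-1)·3 + 4·(-2); 4·1 + (-2)·3 + (-1)·(-2)) = (23, -9, 0)
w2 = Cw1 = (5·23 + 6·(-9) + 0·0; 2·23 + (-1)·(-9) + 4·0; 4·23 + (-2)·(-9) + (-1)·0) = (61, 55, 110)
Ratio at component: 61 / 23 = 2.6522

2.6522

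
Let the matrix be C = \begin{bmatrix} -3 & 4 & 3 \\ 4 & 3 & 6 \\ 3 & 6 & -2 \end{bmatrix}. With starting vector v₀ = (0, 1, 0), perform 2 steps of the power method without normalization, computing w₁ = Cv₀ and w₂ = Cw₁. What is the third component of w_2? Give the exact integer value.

18

w1 = Cv₀ = ((-3)·0 + 4·1 + 3·0; 4·0 + 3·1 + 6·0; 3·0 + 6·1 + (-2)·0) = (4, 3, 6)
w2 = Cw1 = ((-3)·4 + 4·3 + 3·6; 4·4 + 3·3 + 6·6; 3·4 + 6·3 + (-2)·6) = (18, 61, 18)
The requested component of w2 is 18.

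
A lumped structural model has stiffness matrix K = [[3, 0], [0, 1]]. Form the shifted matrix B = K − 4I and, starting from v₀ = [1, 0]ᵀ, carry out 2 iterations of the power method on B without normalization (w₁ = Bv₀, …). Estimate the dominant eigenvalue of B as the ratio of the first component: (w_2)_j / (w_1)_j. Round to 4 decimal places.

μ ≈ -1.0000

B = K − 4I has rows (-1, 0); (0, -3)
w1 = Bv₀ = (-1, 0)
w2 = Bw1 = (1, 0)
Ratio: 1/-1 = -1.0000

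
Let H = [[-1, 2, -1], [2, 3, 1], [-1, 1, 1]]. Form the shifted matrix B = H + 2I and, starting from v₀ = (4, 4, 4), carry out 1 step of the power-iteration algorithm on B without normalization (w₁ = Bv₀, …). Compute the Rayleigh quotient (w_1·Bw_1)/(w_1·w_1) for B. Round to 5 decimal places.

B = H + 2I has rows (1, 2, -1); (2, 5, 1); (-1, 1, 3)
w1 = Bv₀ = (1·4 + 2·4 + (-1)·4; 2·4 + 5·4 + 1·4; (-1)·4 + 1·4 + 3·4) = (8, 32, 12)
Bw1 = (60, 188, 60)
w1·Bw1 = 7216; w1·w1 = 1232; μ ≈ 7216/1232 = 5.85714

μ ≈ 5.85714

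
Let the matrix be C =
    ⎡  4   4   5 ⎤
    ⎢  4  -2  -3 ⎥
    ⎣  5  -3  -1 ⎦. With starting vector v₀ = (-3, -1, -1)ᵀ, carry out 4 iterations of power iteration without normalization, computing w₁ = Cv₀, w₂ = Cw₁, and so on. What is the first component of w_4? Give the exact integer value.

w1 = Cv₀ = (-21, -7, -11)
w2 = Cw1 = (-167, -37, -73)
w3 = Cw2 = (-1181, -375, -651)
w4 = Cw3 = (-9479, -2021, -4129)
The requested component of w4 is -9479.

-9479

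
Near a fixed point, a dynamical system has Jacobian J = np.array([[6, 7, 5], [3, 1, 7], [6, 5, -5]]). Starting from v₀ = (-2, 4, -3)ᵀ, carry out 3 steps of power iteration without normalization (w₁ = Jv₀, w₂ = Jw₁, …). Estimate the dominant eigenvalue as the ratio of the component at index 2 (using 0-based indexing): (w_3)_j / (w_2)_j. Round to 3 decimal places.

-7.076

w1 = Jv₀ = (6·(-2) + 7·4 + 5·(-3); 3·(-2) + 1·4 + 7·(-3); 6·(-2) + 5·4 + (-5)·(-3)) = (1, -23, 23)
w2 = Jw1 = (6·1 + 7·(-23) + 5·23; 3·1 + 1·(-23) + 7·23; 6·1 + 5·(-23) + (-5)·23) = (-40, 141, -224)
w3 = Jw2 = (-373, -1547, 1585)
Ratio at component: 1585 / -224 = -7.076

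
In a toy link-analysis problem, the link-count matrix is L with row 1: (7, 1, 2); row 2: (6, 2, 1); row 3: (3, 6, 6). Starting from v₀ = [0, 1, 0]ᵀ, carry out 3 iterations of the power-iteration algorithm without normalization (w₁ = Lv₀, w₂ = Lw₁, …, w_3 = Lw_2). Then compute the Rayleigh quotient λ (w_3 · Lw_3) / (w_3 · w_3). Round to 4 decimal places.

10.7848

w1 = Lv₀ = (7·0 + 1·1 + 2·0; 6·0 + 2·1 + 1·0; 3·0 + 6·1 + 6·0) = (1, 2, 6)
w2 = Lw1 = (7·1 + 1·2 + 2·6; 6·1 + 2·2 + 1·6; 3·1 + 6·2 + 6·6) = (21, 16, 51)
w3 = Lw2 = (265, 209, 465)
Lw3 = (2994, 2473, 4839)
w3·Lw3 = 265·2994 + 209·2473 + 465·4839 = 3560402; w3·w3 = 265·265 + 209·209 + 465·465 = 330131
λ ≈ 3560402/330131 = 10.7848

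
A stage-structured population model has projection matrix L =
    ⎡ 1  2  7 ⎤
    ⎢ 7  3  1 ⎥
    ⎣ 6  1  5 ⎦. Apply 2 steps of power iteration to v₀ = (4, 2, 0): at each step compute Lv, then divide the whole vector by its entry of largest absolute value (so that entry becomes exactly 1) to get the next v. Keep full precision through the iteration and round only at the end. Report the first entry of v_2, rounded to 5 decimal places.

1.00000

Lv0 = (8.000000, 34.000000, 26.000000); divide by 34.000000 → v1 = (0.235294, 1.000000, 0.764706)
Lv1 = (7.588235, 5.411765, 6.235294); divide by 7.588235 → v2 = (1.000000, 0.713178, 0.821705)
Requested entry of v2: 258/258 = 1.00000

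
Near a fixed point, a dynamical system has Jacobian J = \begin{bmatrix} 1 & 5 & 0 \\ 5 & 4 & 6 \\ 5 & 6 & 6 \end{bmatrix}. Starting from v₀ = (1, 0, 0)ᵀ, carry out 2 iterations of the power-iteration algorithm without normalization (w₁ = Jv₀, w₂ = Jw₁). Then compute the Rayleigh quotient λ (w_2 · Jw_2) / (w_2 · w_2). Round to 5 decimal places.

λ ≈ 13.09311

w1 = Jv₀ = (1·1 + 5·0 + 0·0; 5·1 + 4·0 + 6·0; 5·1 + 6·0 + 6·0) = (1, 5, 5)
w2 = Jw1 = (1·1 + 5·5 + 0·5; 5·1 + 4·5 + 6·5; 5·1 + 6·5 + 6·5) = (26, 55, 65)
Jw2 = (301, 740, 850)
w2·Jw2 = 26·301 + 55·740 + 65·850 = 103776; w2·w2 = 26·26 + 55·55 + 65·65 = 7926
λ ≈ 103776/7926 = 13.09311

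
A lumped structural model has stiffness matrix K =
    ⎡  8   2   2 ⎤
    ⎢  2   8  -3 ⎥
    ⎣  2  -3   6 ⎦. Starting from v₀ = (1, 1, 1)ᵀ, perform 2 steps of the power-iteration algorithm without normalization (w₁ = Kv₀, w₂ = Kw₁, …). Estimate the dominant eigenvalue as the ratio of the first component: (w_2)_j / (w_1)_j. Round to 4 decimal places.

w1 = Kv₀ = (12, 7, 5)
w2 = Kw1 = (120, 65, 33)
Ratio at component: 120 / 12 = 10.0000

10.0000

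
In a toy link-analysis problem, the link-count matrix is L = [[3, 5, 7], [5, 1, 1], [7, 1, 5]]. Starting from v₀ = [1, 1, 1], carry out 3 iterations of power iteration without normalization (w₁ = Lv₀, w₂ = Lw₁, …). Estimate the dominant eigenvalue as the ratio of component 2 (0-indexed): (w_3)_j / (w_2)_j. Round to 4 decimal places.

12.2994

w1 = Lv₀ = (15, 7, 13)
w2 = Lw1 = (171, 95, 177)
w3 = Lw2 = (2227, 1127, 2177)
Ratio at component: 2177 / 177 = 12.2994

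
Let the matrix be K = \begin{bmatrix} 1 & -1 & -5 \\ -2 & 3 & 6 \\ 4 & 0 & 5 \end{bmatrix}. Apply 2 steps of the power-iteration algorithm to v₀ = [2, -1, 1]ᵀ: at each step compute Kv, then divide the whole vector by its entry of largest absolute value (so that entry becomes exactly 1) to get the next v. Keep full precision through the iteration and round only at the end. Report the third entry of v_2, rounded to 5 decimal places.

0.72152

Kv0 = (-2.000000, -1.000000, 13.000000); divide by 13.000000 → v1 = (-0.153846, -0.076923, 1.000000)
Kv1 = (-5.076923, 6.076923, 4.384615); divide by 6.076923 → v2 = (-0.835443, 1.000000, 0.721519)
Requested entry of v2: 57/79 = 0.72152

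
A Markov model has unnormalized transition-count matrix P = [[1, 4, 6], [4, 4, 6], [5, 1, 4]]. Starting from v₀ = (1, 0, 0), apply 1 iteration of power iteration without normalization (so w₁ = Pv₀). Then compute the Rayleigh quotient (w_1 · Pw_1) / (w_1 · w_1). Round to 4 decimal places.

w1 = Pv₀ = (1, 4, 5)
Pw1 = (47, 50, 29)
w1·Pw1 = 1·47 + 4·50 + 5·29 = 392; w1·w1 = 1·1 + 4·4 + 5·5 = 42
λ ≈ 392/42 = 9.3333

9.3333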